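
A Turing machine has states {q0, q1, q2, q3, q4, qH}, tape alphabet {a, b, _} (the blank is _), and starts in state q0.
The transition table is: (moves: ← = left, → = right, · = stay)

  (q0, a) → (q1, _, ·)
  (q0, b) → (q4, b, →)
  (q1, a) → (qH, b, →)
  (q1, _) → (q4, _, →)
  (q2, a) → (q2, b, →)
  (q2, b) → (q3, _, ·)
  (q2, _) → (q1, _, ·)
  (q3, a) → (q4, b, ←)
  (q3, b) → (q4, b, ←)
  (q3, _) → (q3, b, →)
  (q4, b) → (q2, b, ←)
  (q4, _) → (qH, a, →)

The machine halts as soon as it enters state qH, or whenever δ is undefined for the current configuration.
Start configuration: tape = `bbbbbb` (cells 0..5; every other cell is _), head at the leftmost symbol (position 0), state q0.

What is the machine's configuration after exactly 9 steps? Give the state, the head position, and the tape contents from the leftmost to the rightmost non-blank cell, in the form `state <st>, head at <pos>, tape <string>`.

q0 | _[b]bbbbb   read b → write b, move →, go to q4
q4 | _b[b]bbbb   read b → write b, move ←, go to q2
q2 | _[b]bbbbb   read b → write _, move ·, go to q3
q3 | _[_]bbbbb   read _ → write b, move →, go to q3
q3 | _b[b]bbbb   read b → write b, move ←, go to q4
q4 | _[b]bbbbb   read b → write b, move ←, go to q2
q2 | [_]bbbbbb   read _ → write _, move ·, go to q1
q1 | [_]bbbbbb   read _ → write _, move →, go to q4
q4 | _[b]bbbbb   read b → write b, move ←, go to q2
q2 | [_]bbbbbb
After 9 steps: state q2, head at -1, tape bbbbbb.

state q2, head at -1, tape bbbbbb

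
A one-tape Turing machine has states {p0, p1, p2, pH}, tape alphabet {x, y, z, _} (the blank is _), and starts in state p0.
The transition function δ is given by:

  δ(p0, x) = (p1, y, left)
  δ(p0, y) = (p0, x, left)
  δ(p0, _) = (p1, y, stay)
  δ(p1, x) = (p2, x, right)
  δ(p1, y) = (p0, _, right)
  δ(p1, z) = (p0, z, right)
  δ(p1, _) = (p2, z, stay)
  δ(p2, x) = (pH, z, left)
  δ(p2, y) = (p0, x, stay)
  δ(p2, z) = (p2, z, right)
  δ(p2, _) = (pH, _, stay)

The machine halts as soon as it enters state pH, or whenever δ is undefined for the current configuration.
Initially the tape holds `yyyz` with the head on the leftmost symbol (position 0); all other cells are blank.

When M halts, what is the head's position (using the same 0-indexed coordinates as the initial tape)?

-1

p0 | _[y]yyz   read y → write x, move left, go to p0
p0 | [_]xyyz   read _ → write y, move stay, go to p1
p1 | [y]xyyz   read y → write _, move right, go to p0
p0 | _[x]yyz   read x → write y, move left, go to p1
p1 | [_]yyyz   read _ → write z, move stay, go to p2
p2 | [z]yyyz   read z → write z, move right, go to p2
p2 | z[y]yyz   read y → write x, move stay, go to p0
p0 | z[x]yyz   read x → write y, move left, go to p1
p1 | [z]yyyz   read z → write z, move right, go to p0
p0 | z[y]yyz   read y → write x, move left, go to p0
p0 | [z]xyyz
At halt the head is at cell -1.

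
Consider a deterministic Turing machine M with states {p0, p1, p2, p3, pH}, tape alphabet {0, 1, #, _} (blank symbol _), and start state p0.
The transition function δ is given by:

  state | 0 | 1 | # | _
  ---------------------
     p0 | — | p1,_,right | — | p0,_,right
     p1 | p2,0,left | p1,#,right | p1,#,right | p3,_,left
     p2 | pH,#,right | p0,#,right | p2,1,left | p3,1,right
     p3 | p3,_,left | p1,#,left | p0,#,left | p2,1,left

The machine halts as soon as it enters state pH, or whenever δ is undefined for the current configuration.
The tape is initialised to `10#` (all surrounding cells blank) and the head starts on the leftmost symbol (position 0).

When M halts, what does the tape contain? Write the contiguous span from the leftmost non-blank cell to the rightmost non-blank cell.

state=p0 head=0 tape=___[1]0#   (p0,1)→(p1,_,right)
state=p1 head=1 tape=____[0]#   (p1,0)→(p2,0,left)
state=p2 head=0 tape=___[_]0#   (p2,_)→(p3,1,right)
state=p3 head=1 tape=___1[0]#   (p3,0)→(p3,_,left)
state=p3 head=0 tape=___[1]_#   (p3,1)→(p1,#,left)
state=p1 head=-1 tape=__[_]#_#   (p1,_)→(p3,_,left)
state=p3 head=-2 tape=_[_]_#_#   (p3,_)→(p2,1,left)
state=p2 head=-3 tape=[_]1_#_#   (p2,_)→(p3,1,right)
state=p3 head=-2 tape=1[1]_#_#   (p3,1)→(p1,#,left)
state=p1 head=-3 tape=[1]#_#_#   (p1,1)→(p1,#,right)
state=p1 head=-2 tape=#[#]_#_#   (p1,#)→(p1,#,right)
state=p1 head=-1 tape=##[_]#_#   (p1,_)→(p3,_,left)
state=p3 head=-2 tape=#[#]_#_#   (p3,#)→(p0,#,left)
state=p0 head=-3 tape=[#]#_#_#
The non-blank tape span at halt is ##_#_#.

##_#_#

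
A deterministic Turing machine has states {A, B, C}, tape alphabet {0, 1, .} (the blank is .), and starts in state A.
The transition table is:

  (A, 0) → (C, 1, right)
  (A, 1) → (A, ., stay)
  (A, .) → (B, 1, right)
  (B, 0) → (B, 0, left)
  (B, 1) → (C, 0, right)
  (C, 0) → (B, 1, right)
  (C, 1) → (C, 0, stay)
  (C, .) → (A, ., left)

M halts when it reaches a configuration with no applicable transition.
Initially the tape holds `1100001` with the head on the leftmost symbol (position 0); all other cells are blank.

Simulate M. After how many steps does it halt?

19

state=A head=0 tape=[1]100001.   (A,1)→(A,.,stay)
state=A head=0 tape=[.]100001.   (A,.)→(B,1,right)
state=B head=1 tape=1[1]00001.   (B,1)→(C,0,right)
state=C head=2 tape=10[0]0001.   (C,0)→(B,1,right)
state=B head=3 tape=101[0]001.   (B,0)→(B,0,left)
state=B head=2 tape=10[1]0001.   (B,1)→(C,0,right)
state=C head=3 tape=100[0]001.   (C,0)→(B,1,right)
state=B head=4 tape=1001[0]01.   (B,0)→(B,0,left)
state=B head=3 tape=100[1]001.   (B,1)→(C,0,right)
state=C head=4 tape=1000[0]01.   (C,0)→(B,1,right)
state=B head=5 tape=10001[0]1.   (B,0)→(B,0,left)
state=B head=4 tape=1000[1]01.   (B,1)→(C,0,right)
state=C head=5 tape=10000[0]1.   (C,0)→(B,1,right)
state=B head=6 tape=100001[1].   (B,1)→(C,0,right)
state=C head=7 tape=1000010[.]   (C,.)→(A,.,left)
state=A head=6 tape=100001[0].   (A,0)→(C,1,right)
state=C head=7 tape=1000011[.]   (C,.)→(A,.,left)
state=A head=6 tape=100001[1].   (A,1)→(A,.,stay)
state=A head=6 tape=100001[.].   (A,.)→(B,1,right)
state=B head=7 tape=1000011[.]
M halts after 19 transitions.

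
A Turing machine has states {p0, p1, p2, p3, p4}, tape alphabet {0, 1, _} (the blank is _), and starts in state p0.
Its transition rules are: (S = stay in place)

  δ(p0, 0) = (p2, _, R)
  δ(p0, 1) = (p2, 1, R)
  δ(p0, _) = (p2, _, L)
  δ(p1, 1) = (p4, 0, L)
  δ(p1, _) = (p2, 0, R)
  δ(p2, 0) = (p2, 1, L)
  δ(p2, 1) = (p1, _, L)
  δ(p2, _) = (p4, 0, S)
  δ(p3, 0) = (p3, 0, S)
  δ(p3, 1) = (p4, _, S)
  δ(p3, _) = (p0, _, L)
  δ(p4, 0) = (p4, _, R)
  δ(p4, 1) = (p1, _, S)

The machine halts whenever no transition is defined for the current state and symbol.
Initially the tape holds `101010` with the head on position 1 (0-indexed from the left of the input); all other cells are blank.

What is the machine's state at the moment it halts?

p1

p0 | 1[0]1010   read 0 → write _, move R, go to p2
p2 | 1_[1]010   read 1 → write _, move L, go to p1
p1 | 1[_]_010   read _ → write 0, move R, go to p2
p2 | 10[_]010   read _ → write 0, move S, go to p4
p4 | 10[0]010   read 0 → write _, move R, go to p4
p4 | 10_[0]10   read 0 → write _, move R, go to p4
p4 | 10__[1]0   read 1 → write _, move S, go to p1
p1 | 10__[_]0   read _ → write 0, move R, go to p2
p2 | 10__0[0]   read 0 → write 1, move L, go to p2
p2 | 10__[0]1   read 0 → write 1, move L, go to p2
p2 | 10_[_]11   read _ → write 0, move S, go to p4
p4 | 10_[0]11   read 0 → write _, move R, go to p4
p4 | 10__[1]1   read 1 → write _, move S, go to p1
p1 | 10__[_]1   read _ → write 0, move R, go to p2
p2 | 10__0[1]   read 1 → write _, move L, go to p1
p1 | 10__[0]_
No transition is defined for (p1, 0); M halts in state p1.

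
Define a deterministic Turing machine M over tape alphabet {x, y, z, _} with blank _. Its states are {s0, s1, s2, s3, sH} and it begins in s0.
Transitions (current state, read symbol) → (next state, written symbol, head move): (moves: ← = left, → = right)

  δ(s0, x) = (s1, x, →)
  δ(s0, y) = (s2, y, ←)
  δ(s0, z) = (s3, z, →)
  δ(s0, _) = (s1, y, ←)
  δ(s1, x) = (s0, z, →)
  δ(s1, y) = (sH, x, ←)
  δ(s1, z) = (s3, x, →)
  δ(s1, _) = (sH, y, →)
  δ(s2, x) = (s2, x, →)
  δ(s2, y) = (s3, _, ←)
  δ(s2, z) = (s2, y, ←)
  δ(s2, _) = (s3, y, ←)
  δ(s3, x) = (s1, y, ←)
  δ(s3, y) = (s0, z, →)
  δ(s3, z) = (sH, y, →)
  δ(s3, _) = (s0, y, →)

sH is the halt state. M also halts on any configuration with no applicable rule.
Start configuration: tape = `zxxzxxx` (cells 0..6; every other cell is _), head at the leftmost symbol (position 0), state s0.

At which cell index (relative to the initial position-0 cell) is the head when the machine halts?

s0 | _[z]xxzxxx   read z → write z, move →, go to s3
s3 | _z[x]xzxxx   read x → write y, move ←, go to s1
s1 | _[z]yxzxxx   read z → write x, move →, go to s3
s3 | _x[y]xzxxx   read y → write z, move →, go to s0
s0 | _xz[x]zxxx   read x → write x, move →, go to s1
s1 | _xzx[z]xxx   read z → write x, move →, go to s3
s3 | _xzxx[x]xx   read x → write y, move ←, go to s1
s1 | _xzx[x]yxx   read x → write z, move →, go to s0
s0 | _xzxz[y]xx   read y → write y, move ←, go to s2
s2 | _xzx[z]yxx   read z → write y, move ←, go to s2
s2 | _xz[x]yyxx   read x → write x, move →, go to s2
s2 | _xzx[y]yxx   read y → write _, move ←, go to s3
s3 | _xz[x]_yxx   read x → write y, move ←, go to s1
s1 | _x[z]y_yxx   read z → write x, move →, go to s3
s3 | _xx[y]_yxx   read y → write z, move →, go to s0
s0 | _xxz[_]yxx   read _ → write y, move ←, go to s1
s1 | _xx[z]yyxx   read z → write x, move →, go to s3
s3 | _xxx[y]yxx   read y → write z, move →, go to s0
s0 | _xxxz[y]xx   read y → write y, move ←, go to s2
s2 | _xxx[z]yxx   read z → write y, move ←, go to s2
s2 | _xx[x]yyxx   read x → write x, move →, go to s2
s2 | _xxx[y]yxx   read y → write _, move ←, go to s3
s3 | _xx[x]_yxx   read x → write y, move ←, go to s1
s1 | _x[x]y_yxx   read x → write z, move →, go to s0
s0 | _xz[y]_yxx   read y → write y, move ←, go to s2
s2 | _x[z]y_yxx   read z → write y, move ←, go to s2
s2 | _[x]yy_yxx   read x → write x, move →, go to s2
s2 | _x[y]y_yxx   read y → write _, move ←, go to s3
s3 | _[x]_y_yxx   read x → write y, move ←, go to s1
s1 | [_]y_y_yxx   read _ → write y, move →, go to sH
sH | y[y]_y_yxx
At halt the head is at cell 0.

0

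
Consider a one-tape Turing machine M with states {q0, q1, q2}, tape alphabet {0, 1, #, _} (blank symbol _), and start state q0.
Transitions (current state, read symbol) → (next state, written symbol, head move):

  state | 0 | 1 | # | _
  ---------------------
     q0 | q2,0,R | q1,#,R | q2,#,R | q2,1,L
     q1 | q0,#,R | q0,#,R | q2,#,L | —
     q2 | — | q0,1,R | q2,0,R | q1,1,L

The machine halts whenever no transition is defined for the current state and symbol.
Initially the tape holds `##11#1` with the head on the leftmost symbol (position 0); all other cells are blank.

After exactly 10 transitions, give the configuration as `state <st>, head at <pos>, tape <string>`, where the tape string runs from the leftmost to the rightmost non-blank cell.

state=q0 head=0 tape=[#]#11#1_   (q0,#)→(q2,#,R)
state=q2 head=1 tape=#[#]11#1_   (q2,#)→(q2,0,R)
state=q2 head=2 tape=#0[1]1#1_   (q2,1)→(q0,1,R)
state=q0 head=3 tape=#01[1]#1_   (q0,1)→(q1,#,R)
state=q1 head=4 tape=#01#[#]1_   (q1,#)→(q2,#,L)
state=q2 head=3 tape=#01[#]#1_   (q2,#)→(q2,0,R)
state=q2 head=4 tape=#010[#]1_   (q2,#)→(q2,0,R)
state=q2 head=5 tape=#0100[1]_   (q2,1)→(q0,1,R)
state=q0 head=6 tape=#01001[_]   (q0,_)→(q2,1,L)
state=q2 head=5 tape=#0100[1]1   (q2,1)→(q0,1,R)
state=q0 head=6 tape=#01001[1]
After 10 steps: state q0, head at 6, tape #010011.

state q0, head at 6, tape #010011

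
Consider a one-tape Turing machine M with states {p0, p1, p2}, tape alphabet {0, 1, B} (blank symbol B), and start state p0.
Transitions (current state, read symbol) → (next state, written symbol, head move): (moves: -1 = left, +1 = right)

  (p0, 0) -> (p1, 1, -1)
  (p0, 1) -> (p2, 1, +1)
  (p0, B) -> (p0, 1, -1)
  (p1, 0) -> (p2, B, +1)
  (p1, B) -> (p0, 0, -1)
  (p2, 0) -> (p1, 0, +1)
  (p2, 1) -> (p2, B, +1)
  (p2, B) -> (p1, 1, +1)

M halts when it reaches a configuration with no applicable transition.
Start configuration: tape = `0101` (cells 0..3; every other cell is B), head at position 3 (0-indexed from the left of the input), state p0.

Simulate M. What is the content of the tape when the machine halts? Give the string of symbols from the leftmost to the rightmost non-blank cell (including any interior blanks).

state=p0 head=3 tape=010[1]BBB   (p0,1)→(p2,1,+1)
state=p2 head=4 tape=0101[B]BB   (p2,B)→(p1,1,+1)
state=p1 head=5 tape=01011[B]B   (p1,B)→(p0,0,-1)
state=p0 head=4 tape=0101[1]0B   (p0,1)→(p2,1,+1)
state=p2 head=5 tape=01011[0]B   (p2,0)→(p1,0,+1)
state=p1 head=6 tape=010110[B]   (p1,B)→(p0,0,-1)
state=p0 head=5 tape=01011[0]0   (p0,0)→(p1,1,-1)
state=p1 head=4 tape=0101[1]10
The non-blank tape span at halt is 0101110.

0101110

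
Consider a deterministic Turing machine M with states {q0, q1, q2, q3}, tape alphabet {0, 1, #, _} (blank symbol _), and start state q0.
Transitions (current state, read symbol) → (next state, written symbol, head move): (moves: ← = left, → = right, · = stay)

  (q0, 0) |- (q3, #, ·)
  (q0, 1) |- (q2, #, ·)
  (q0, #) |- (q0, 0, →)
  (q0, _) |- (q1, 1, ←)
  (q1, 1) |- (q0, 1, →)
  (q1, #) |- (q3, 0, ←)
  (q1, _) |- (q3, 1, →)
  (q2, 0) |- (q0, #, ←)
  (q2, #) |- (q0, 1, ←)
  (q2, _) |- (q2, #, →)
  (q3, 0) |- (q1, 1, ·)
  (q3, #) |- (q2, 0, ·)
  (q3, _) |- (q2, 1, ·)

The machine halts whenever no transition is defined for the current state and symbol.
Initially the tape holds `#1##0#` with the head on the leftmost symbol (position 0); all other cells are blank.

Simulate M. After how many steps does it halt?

state=q0 head=0 tape=__[#]1##0#   (q0,#)→(q0,0,→)
state=q0 head=1 tape=__0[1]##0#   (q0,1)→(q2,#,·)
state=q2 head=1 tape=__0[#]##0#   (q2,#)→(q0,1,←)
state=q0 head=0 tape=__[0]1##0#   (q0,0)→(q3,#,·)
state=q3 head=0 tape=__[#]1##0#   (q3,#)→(q2,0,·)
state=q2 head=0 tape=__[0]1##0#   (q2,0)→(q0,#,←)
state=q0 head=-1 tape=_[_]#1##0#   (q0,_)→(q1,1,←)
state=q1 head=-2 tape=[_]1#1##0#   (q1,_)→(q3,1,→)
state=q3 head=-1 tape=1[1]#1##0#
M halts after 8 transitions.

8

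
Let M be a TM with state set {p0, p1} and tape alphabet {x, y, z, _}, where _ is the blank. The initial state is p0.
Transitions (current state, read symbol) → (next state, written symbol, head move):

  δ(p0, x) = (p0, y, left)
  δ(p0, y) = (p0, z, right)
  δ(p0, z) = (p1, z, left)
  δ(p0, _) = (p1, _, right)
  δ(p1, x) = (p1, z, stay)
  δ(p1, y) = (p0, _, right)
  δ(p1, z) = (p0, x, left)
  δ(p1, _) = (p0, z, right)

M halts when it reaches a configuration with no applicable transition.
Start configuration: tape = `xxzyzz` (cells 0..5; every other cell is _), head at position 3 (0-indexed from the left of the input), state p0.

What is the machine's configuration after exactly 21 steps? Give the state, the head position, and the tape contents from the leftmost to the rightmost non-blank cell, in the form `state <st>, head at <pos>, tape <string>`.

state p1, head at 1, tape zzxzz

p0 | _xxz[y]zz   read y → write z, move right, go to p0
p0 | _xxzz[z]z   read z → write z, move left, go to p1
p1 | _xxz[z]zz   read z → write x, move left, go to p0
p0 | _xx[z]xzz   read z → write z, move left, go to p1
p1 | _x[x]zxzz   read x → write z, move stay, go to p1
p1 | _x[z]zxzz   read z → write x, move left, go to p0
p0 | _[x]xzxzz   read x → write y, move left, go to p0
p0 | [_]yxzxzz   read _ → write _, move right, go to p1
p1 | _[y]xzxzz   read y → write _, move right, go to p0
p0 | __[x]zxzz   read x → write y, move left, go to p0
p0 | _[_]yzxzz   read _ → write _, move right, go to p1
p1 | __[y]zxzz   read y → write _, move right, go to p0
p0 | ___[z]xzz   read z → write z, move left, go to p1
p1 | __[_]zxzz   read _ → write z, move right, go to p0
p0 | __z[z]xzz   read z → write z, move left, go to p1
p1 | __[z]zxzz   read z → write x, move left, go to p0
p0 | _[_]xzxzz   read _ → write _, move right, go to p1
p1 | __[x]zxzz   read x → write z, move stay, go to p1
p1 | __[z]zxzz   read z → write x, move left, go to p0
p0 | _[_]xzxzz   read _ → write _, move right, go to p1
p1 | __[x]zxzz   read x → write z, move stay, go to p1
p1 | __[z]zxzz
After 21 steps: state p1, head at 1, tape zzxzz.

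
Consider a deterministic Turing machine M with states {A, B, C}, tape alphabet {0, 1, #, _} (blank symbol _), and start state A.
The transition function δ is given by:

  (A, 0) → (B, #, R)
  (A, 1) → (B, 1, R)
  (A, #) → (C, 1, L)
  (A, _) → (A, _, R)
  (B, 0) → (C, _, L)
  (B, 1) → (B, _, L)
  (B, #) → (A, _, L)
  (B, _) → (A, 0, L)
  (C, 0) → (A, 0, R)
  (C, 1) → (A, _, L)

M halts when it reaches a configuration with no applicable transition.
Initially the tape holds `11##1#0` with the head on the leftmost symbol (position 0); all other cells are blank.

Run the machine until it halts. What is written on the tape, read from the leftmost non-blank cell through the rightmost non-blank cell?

10_##1#0

state=A head=0 tape=__[1]1##1#0   (A,1)→(B,1,R)
state=B head=1 tape=__1[1]##1#0   (B,1)→(B,_,L)
state=B head=0 tape=__[1]_##1#0   (B,1)→(B,_,L)
state=B head=-1 tape=_[_]__##1#0   (B,_)→(A,0,L)
state=A head=-2 tape=[_]0__##1#0   (A,_)→(A,_,R)
state=A head=-1 tape=_[0]__##1#0   (A,0)→(B,#,R)
state=B head=0 tape=_#[_]_##1#0   (B,_)→(A,0,L)
state=A head=-1 tape=_[#]0_##1#0   (A,#)→(C,1,L)
state=C head=-2 tape=[_]10_##1#0
The non-blank tape span at halt is 10_##1#0.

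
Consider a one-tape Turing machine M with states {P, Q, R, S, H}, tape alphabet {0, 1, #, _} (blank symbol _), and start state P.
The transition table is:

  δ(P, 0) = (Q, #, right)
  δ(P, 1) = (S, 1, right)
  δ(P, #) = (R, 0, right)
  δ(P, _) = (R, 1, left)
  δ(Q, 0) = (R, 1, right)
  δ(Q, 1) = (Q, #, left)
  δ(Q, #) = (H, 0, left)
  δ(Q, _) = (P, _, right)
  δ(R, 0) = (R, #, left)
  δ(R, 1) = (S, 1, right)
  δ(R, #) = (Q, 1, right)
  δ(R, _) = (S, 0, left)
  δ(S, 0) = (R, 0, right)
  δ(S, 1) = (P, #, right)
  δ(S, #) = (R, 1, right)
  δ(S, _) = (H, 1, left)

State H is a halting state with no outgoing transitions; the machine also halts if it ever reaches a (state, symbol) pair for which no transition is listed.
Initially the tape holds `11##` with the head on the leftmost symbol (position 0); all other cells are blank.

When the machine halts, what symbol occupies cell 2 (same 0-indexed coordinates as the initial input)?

0

state=P head=0 tape=[1]1##__   (P,1)→(S,1,right)
state=S head=1 tape=1[1]##__   (S,1)→(P,#,right)
state=P head=2 tape=1#[#]#__   (P,#)→(R,0,right)
state=R head=3 tape=1#0[#]__   (R,#)→(Q,1,right)
state=Q head=4 tape=1#01[_]_   (Q,_)→(P,_,right)
state=P head=5 tape=1#01_[_]   (P,_)→(R,1,left)
state=R head=4 tape=1#01[_]1   (R,_)→(S,0,left)
state=S head=3 tape=1#0[1]01   (S,1)→(P,#,right)
state=P head=4 tape=1#0#[0]1   (P,0)→(Q,#,right)
state=Q head=5 tape=1#0##[1]   (Q,1)→(Q,#,left)
state=Q head=4 tape=1#0#[#]#   (Q,#)→(H,0,left)
state=H head=3 tape=1#0[#]0#
Cell 2 holds 0 when M halts.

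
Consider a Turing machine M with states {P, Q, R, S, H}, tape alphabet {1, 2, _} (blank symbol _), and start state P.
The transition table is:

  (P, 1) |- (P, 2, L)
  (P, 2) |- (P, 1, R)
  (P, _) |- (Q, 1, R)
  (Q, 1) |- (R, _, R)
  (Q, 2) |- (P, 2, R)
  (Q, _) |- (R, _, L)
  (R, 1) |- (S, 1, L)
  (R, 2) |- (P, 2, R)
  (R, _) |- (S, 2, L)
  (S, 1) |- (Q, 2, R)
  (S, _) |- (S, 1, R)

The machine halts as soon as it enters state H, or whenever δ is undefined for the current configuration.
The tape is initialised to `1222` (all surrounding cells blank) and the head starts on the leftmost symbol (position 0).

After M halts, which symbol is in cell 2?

1

state=P head=0 tape=_[1]222__   (P,1)→(P,2,L)
state=P head=-1 tape=[_]2222__   (P,_)→(Q,1,R)
state=Q head=0 tape=1[2]222__   (Q,2)→(P,2,R)
state=P head=1 tape=12[2]22__   (P,2)→(P,1,R)
state=P head=2 tape=121[2]2__   (P,2)→(P,1,R)
state=P head=3 tape=1211[2]__   (P,2)→(P,1,R)
state=P head=4 tape=12111[_]_   (P,_)→(Q,1,R)
state=Q head=5 tape=121111[_]   (Q,_)→(R,_,L)
state=R head=4 tape=12111[1]_   (R,1)→(S,1,L)
state=S head=3 tape=1211[1]1_   (S,1)→(Q,2,R)
state=Q head=4 tape=12112[1]_   (Q,1)→(R,_,R)
state=R head=5 tape=12112_[_]   (R,_)→(S,2,L)
state=S head=4 tape=12112[_]2   (S,_)→(S,1,R)
state=S head=5 tape=121121[2]
Cell 2 holds 1 when M halts.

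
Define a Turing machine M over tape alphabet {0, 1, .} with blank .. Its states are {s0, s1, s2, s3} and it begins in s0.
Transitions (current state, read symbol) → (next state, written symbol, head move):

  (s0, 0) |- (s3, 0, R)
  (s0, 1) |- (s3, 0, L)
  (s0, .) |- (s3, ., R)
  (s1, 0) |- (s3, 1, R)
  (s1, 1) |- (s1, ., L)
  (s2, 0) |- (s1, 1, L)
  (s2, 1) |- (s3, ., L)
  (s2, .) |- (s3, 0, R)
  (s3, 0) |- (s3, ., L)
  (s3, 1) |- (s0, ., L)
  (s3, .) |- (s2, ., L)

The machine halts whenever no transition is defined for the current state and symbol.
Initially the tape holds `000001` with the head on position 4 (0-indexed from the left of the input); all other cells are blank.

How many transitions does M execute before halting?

15

s0 | ...0000[0]1   read 0 → write 0, move R, go to s3
s3 | ...00000[1]   read 1 → write ., move L, go to s0
s0 | ...0000[0].   read 0 → write 0, move R, go to s3
s3 | ...00000[.]   read . → write ., move L, go to s2
s2 | ...0000[0].   read 0 → write 1, move L, go to s1
s1 | ...000[0]1.   read 0 → write 1, move R, go to s3
s3 | ...0001[1].   read 1 → write ., move L, go to s0
s0 | ...000[1]..   read 1 → write 0, move L, go to s3
s3 | ...00[0]0..   read 0 → write ., move L, go to s3
s3 | ...0[0].0..   read 0 → write ., move L, go to s3
s3 | ...[0]..0..   read 0 → write ., move L, go to s3
s3 | ..[.]...0..   read . → write ., move L, go to s2
s2 | .[.]....0..   read . → write 0, move R, go to s3
s3 | .0[.]...0..   read . → write ., move L, go to s2
s2 | .[0]....0..   read 0 → write 1, move L, go to s1
s1 | [.]1....0..
M halts after 15 transitions.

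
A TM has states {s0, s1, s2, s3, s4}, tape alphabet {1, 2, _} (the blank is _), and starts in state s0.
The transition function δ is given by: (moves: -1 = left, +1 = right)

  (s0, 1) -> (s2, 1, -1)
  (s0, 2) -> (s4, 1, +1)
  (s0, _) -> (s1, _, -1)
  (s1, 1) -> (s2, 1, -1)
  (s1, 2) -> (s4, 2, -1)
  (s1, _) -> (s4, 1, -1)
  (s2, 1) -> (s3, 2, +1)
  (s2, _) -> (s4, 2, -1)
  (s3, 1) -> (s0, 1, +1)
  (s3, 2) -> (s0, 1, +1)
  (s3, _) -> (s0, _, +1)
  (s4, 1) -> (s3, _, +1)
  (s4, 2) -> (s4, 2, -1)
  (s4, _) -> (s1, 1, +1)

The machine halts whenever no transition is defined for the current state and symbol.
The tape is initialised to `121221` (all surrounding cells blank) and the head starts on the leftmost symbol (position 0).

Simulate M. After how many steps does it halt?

s0 | __[1]21221__   read 1 → write 1, move -1, go to s2
s2 | _[_]121221__   read _ → write 2, move -1, go to s4
s4 | [_]2121221__   read _ → write 1, move +1, go to s1
s1 | 1[2]121221__   read 2 → write 2, move -1, go to s4
s4 | [1]2121221__   read 1 → write _, move +1, go to s3
s3 | _[2]121221__   read 2 → write 1, move +1, go to s0
s0 | _1[1]21221__   read 1 → write 1, move -1, go to s2
s2 | _[1]121221__   read 1 → write 2, move +1, go to s3
s3 | _2[1]21221__   read 1 → write 1, move +1, go to s0
s0 | _21[2]1221__   read 2 → write 1, move +1, go to s4
s4 | _211[1]221__   read 1 → write _, move +1, go to s3
s3 | _211_[2]21__   read 2 → write 1, move +1, go to s0
s0 | _211_1[2]1__   read 2 → write 1, move +1, go to s4
s4 | _211_11[1]__   read 1 → write _, move +1, go to s3
s3 | _211_11_[_]_   read _ → write _, move +1, go to s0
s0 | _211_11__[_]   read _ → write _, move -1, go to s1
s1 | _211_11_[_]_   read _ → write 1, move -1, go to s4
s4 | _211_11[_]1_   read _ → write 1, move +1, go to s1
s1 | _211_111[1]_   read 1 → write 1, move -1, go to s2
s2 | _211_11[1]1_   read 1 → write 2, move +1, go to s3
s3 | _211_112[1]_   read 1 → write 1, move +1, go to s0
s0 | _211_1121[_]   read _ → write _, move -1, go to s1
s1 | _211_112[1]_   read 1 → write 1, move -1, go to s2
s2 | _211_11[2]1_
M halts after 23 transitions.

23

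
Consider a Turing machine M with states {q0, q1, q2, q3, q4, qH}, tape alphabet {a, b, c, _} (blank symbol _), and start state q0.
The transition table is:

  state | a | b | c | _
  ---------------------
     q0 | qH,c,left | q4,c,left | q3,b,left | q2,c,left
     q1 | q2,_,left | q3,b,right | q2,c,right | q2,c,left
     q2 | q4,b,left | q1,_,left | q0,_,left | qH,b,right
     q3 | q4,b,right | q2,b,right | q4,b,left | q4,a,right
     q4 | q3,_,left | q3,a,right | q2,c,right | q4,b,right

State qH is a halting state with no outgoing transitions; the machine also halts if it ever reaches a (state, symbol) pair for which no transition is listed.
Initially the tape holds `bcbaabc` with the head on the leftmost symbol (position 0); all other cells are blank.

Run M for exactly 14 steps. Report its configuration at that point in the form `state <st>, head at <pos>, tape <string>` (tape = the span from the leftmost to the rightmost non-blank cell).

q0 | _[b]cbaabc   read b → write c, move left, go to q4
q4 | [_]ccbaabc   read _ → write b, move right, go to q4
q4 | b[c]cbaabc   read c → write c, move right, go to q2
q2 | bc[c]baabc   read c → write _, move left, go to q0
q0 | b[c]_baabc   read c → write b, move left, go to q3
q3 | [b]b_baabc   read b → write b, move right, go to q2
q2 | b[b]_baabc   read b → write _, move left, go to q1
q1 | [b]__baabc   read b → write b, move right, go to q3
q3 | b[_]_baabc   read _ → write a, move right, go to q4
q4 | ba[_]baabc   read _ → write b, move right, go to q4
q4 | bab[b]aabc   read b → write a, move right, go to q3
q3 | baba[a]abc   read a → write b, move right, go to q4
q4 | babab[a]bc   read a → write _, move left, go to q3
q3 | baba[b]_bc   read b → write b, move right, go to q2
q2 | babab[_]bc
After 14 steps: state q2, head at 4, tape babab_bc.

state q2, head at 4, tape babab_bc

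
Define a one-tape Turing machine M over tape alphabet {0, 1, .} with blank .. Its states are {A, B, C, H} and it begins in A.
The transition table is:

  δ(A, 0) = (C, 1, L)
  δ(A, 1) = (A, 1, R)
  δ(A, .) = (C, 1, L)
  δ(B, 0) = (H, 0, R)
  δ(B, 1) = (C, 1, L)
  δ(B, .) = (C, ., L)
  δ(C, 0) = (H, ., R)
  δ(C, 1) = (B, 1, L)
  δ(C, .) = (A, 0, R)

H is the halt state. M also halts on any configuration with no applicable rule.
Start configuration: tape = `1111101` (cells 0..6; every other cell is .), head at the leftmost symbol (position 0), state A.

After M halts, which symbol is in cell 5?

1

A | ..[1]111101   read 1 → write 1, move R, go to A
A | ..1[1]11101   read 1 → write 1, move R, go to A
A | ..11[1]1101   read 1 → write 1, move R, go to A
A | ..111[1]101   read 1 → write 1, move R, go to A
A | ..1111[1]01   read 1 → write 1, move R, go to A
A | ..11111[0]1   read 0 → write 1, move L, go to C
C | ..1111[1]11   read 1 → write 1, move L, go to B
B | ..111[1]111   read 1 → write 1, move L, go to C
C | ..11[1]1111   read 1 → write 1, move L, go to B
B | ..1[1]11111   read 1 → write 1, move L, go to C
C | ..[1]111111   read 1 → write 1, move L, go to B
B | .[.]1111111   read . → write ., move L, go to C
C | [.].1111111   read . → write 0, move R, go to A
A | 0[.]1111111   read . → write 1, move L, go to C
C | [0]11111111   read 0 → write ., move R, go to H
H | .[1]1111111
Cell 5 holds 1 when M halts.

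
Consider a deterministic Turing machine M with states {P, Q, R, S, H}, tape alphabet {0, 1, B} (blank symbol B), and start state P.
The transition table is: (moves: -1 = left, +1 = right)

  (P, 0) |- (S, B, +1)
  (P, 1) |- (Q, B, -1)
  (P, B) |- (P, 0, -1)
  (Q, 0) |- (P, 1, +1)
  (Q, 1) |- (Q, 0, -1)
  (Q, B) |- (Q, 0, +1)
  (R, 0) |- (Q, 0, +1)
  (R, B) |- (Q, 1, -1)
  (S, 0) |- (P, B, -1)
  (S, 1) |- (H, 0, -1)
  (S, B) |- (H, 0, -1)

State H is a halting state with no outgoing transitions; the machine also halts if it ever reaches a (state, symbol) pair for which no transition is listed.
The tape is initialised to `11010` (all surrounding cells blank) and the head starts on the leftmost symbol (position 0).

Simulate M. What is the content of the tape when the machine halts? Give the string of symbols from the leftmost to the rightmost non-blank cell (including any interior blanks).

P | BB[1]1010   read 1 → write B, move -1, go to Q
Q | B[B]B1010   read B → write 0, move +1, go to Q
Q | B0[B]1010   read B → write 0, move +1, go to Q
Q | B00[1]010   read 1 → write 0, move -1, go to Q
Q | B0[0]0010   read 0 → write 1, move +1, go to P
P | B01[0]010   read 0 → write B, move +1, go to S
S | B01B[0]10   read 0 → write B, move -1, go to P
P | B01[B]B10   read B → write 0, move -1, go to P
P | B0[1]0B10   read 1 → write B, move -1, go to Q
Q | B[0]B0B10   read 0 → write 1, move +1, go to P
P | B1[B]0B10   read B → write 0, move -1, go to P
P | B[1]00B10   read 1 → write B, move -1, go to Q
Q | [B]B00B10   read B → write 0, move +1, go to Q
Q | 0[B]00B10   read B → write 0, move +1, go to Q
Q | 00[0]0B10   read 0 → write 1, move +1, go to P
P | 001[0]B10   read 0 → write B, move +1, go to S
S | 001B[B]10   read B → write 0, move -1, go to H
H | 001[B]010
The non-blank tape span at halt is 001B010.

001B010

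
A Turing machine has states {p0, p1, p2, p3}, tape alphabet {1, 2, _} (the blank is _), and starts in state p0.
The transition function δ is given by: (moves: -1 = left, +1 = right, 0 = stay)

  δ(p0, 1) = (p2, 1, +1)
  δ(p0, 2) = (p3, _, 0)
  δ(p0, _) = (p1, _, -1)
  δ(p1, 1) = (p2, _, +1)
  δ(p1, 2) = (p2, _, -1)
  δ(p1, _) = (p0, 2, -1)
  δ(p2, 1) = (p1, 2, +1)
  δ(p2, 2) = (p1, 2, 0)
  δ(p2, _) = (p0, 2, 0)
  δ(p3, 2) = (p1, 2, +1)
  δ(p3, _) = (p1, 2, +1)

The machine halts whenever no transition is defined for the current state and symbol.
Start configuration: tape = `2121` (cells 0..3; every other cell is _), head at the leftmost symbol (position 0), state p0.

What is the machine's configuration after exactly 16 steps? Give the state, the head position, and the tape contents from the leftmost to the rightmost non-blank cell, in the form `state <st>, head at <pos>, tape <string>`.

state=p0 head=0 tape=_[2]121   (p0,2)→(p3,_,0)
state=p3 head=0 tape=_[_]121   (p3,_)→(p1,2,+1)
state=p1 head=1 tape=_2[1]21   (p1,1)→(p2,_,+1)
state=p2 head=2 tape=_2_[2]1   (p2,2)→(p1,2,0)
state=p1 head=2 tape=_2_[2]1   (p1,2)→(p2,_,-1)
state=p2 head=1 tape=_2[_]_1   (p2,_)→(p0,2,0)
state=p0 head=1 tape=_2[2]_1   (p0,2)→(p3,_,0)
state=p3 head=1 tape=_2[_]_1   (p3,_)→(p1,2,+1)
state=p1 head=2 tape=_22[_]1   (p1,_)→(p0,2,-1)
state=p0 head=1 tape=_2[2]21   (p0,2)→(p3,_,0)
state=p3 head=1 tape=_2[_]21   (p3,_)→(p1,2,+1)
state=p1 head=2 tape=_22[2]1   (p1,2)→(p2,_,-1)
state=p2 head=1 tape=_2[2]_1   (p2,2)→(p1,2,0)
state=p1 head=1 tape=_2[2]_1   (p1,2)→(p2,_,-1)
state=p2 head=0 tape=_[2]__1   (p2,2)→(p1,2,0)
state=p1 head=0 tape=_[2]__1   (p1,2)→(p2,_,-1)
state=p2 head=-1 tape=[_]___1
After 16 steps: state p2, head at -1, tape 1.

state p2, head at -1, tape 1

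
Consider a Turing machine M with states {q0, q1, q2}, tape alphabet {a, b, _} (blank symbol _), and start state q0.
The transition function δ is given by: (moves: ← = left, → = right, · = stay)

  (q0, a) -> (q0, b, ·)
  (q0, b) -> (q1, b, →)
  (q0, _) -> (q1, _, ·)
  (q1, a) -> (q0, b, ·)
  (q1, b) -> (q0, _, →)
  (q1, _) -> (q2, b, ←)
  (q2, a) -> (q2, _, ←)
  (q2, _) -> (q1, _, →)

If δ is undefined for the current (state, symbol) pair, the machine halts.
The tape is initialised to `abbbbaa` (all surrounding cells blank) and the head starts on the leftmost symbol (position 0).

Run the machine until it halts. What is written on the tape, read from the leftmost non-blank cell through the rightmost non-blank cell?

b_b_bbbb

q0 | [a]bbbbaa_   read a → write b, move ·, go to q0
q0 | [b]bbbbaa_   read b → write b, move →, go to q1
q1 | b[b]bbbaa_   read b → write _, move →, go to q0
q0 | b_[b]bbaa_   read b → write b, move →, go to q1
q1 | b_b[b]baa_   read b → write _, move →, go to q0
q0 | b_b_[b]aa_   read b → write b, move →, go to q1
q1 | b_b_b[a]a_   read a → write b, move ·, go to q0
q0 | b_b_b[b]a_   read b → write b, move →, go to q1
q1 | b_b_bb[a]_   read a → write b, move ·, go to q0
q0 | b_b_bb[b]_   read b → write b, move →, go to q1
q1 | b_b_bbb[_]   read _ → write b, move ←, go to q2
q2 | b_b_bb[b]b
The non-blank tape span at halt is b_b_bbbb.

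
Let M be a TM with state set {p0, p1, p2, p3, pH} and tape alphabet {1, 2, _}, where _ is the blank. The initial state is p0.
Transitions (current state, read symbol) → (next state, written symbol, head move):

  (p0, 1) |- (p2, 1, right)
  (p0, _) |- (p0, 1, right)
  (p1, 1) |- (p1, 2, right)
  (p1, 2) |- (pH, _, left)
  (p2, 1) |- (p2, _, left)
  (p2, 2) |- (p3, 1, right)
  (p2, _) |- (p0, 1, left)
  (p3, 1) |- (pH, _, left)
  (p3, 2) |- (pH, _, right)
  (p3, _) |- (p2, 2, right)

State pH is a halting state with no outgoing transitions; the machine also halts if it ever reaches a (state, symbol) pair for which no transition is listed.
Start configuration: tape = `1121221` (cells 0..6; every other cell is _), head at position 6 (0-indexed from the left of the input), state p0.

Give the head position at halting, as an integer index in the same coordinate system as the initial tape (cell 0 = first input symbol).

6

p0 | 112122[1]_   read 1 → write 1, move right, go to p2
p2 | 1121221[_]   read _ → write 1, move left, go to p0
p0 | 112122[1]1   read 1 → write 1, move right, go to p2
p2 | 1121221[1]   read 1 → write _, move left, go to p2
p2 | 112122[1]_   read 1 → write _, move left, go to p2
p2 | 11212[2]__   read 2 → write 1, move right, go to p3
p3 | 112121[_]_   read _ → write 2, move right, go to p2
p2 | 1121212[_]   read _ → write 1, move left, go to p0
p0 | 112121[2]1
At halt the head is at cell 6.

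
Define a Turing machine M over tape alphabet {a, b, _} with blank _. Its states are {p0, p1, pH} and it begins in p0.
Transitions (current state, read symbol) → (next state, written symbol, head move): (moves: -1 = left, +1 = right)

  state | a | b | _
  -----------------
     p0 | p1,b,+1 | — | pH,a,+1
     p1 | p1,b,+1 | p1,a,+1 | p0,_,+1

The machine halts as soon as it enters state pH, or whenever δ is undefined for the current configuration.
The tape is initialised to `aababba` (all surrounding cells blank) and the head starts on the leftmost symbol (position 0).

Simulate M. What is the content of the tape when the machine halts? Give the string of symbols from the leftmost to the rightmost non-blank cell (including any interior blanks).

p0 | [a]ababba___   read a → write b, move +1, go to p1
p1 | b[a]babba___   read a → write b, move +1, go to p1
p1 | bb[b]abba___   read b → write a, move +1, go to p1
p1 | bba[a]bba___   read a → write b, move +1, go to p1
p1 | bbab[b]ba___   read b → write a, move +1, go to p1
p1 | bbaba[b]a___   read b → write a, move +1, go to p1
p1 | bbabaa[a]___   read a → write b, move +1, go to p1
p1 | bbabaab[_]__   read _ → write _, move +1, go to p0
p0 | bbabaab_[_]_   read _ → write a, move +1, go to pH
pH | bbabaab_a[_]
The non-blank tape span at halt is bbabaab_a.

bbabaab_a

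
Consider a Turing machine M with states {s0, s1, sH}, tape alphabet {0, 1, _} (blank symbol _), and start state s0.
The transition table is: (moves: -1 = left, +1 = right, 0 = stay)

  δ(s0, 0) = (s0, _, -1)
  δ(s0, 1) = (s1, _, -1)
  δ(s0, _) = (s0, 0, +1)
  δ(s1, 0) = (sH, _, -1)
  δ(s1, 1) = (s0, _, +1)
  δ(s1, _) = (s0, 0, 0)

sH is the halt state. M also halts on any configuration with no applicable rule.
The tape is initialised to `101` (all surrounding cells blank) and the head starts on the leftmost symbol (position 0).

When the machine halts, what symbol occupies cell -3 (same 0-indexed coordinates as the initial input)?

state=s0 head=0 tape=___[1]01   (s0,1)→(s1,_,-1)
state=s1 head=-1 tape=__[_]_01   (s1,_)→(s0,0,0)
state=s0 head=-1 tape=__[0]_01   (s0,0)→(s0,_,-1)
state=s0 head=-2 tape=_[_]__01   (s0,_)→(s0,0,+1)
state=s0 head=-1 tape=_0[_]_01   (s0,_)→(s0,0,+1)
state=s0 head=0 tape=_00[_]01   (s0,_)→(s0,0,+1)
state=s0 head=1 tape=_000[0]1   (s0,0)→(s0,_,-1)
state=s0 head=0 tape=_00[0]_1   (s0,0)→(s0,_,-1)
state=s0 head=-1 tape=_0[0]__1   (s0,0)→(s0,_,-1)
state=s0 head=-2 tape=_[0]___1   (s0,0)→(s0,_,-1)
state=s0 head=-3 tape=[_]____1   (s0,_)→(s0,0,+1)
state=s0 head=-2 tape=0[_]___1   (s0,_)→(s0,0,+1)
state=s0 head=-1 tape=00[_]__1   (s0,_)→(s0,0,+1)
state=s0 head=0 tape=000[_]_1   (s0,_)→(s0,0,+1)
state=s0 head=1 tape=0000[_]1   (s0,_)→(s0,0,+1)
state=s0 head=2 tape=00000[1]   (s0,1)→(s1,_,-1)
state=s1 head=1 tape=0000[0]_   (s1,0)→(sH,_,-1)
state=sH head=0 tape=000[0]__
Cell -3 holds 0 when M halts.

0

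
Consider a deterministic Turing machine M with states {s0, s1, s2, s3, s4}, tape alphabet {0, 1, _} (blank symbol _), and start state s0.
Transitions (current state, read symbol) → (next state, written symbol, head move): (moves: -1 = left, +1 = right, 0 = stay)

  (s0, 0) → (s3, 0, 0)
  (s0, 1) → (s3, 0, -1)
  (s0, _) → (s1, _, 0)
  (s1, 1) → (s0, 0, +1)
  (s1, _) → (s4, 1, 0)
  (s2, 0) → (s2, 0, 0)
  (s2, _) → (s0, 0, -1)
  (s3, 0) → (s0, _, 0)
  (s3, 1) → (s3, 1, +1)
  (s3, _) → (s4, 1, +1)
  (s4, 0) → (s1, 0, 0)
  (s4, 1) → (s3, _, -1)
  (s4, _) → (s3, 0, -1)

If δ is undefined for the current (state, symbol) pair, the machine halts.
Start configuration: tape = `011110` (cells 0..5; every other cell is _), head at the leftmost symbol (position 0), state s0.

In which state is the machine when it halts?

state=s0 head=0 tape=_[0]11110   (s0,0)→(s3,0,0)
state=s3 head=0 tape=_[0]11110   (s3,0)→(s0,_,0)
state=s0 head=0 tape=_[_]11110   (s0,_)→(s1,_,0)
state=s1 head=0 tape=_[_]11110   (s1,_)→(s4,1,0)
state=s4 head=0 tape=_[1]11110   (s4,1)→(s3,_,-1)
state=s3 head=-1 tape=[_]_11110   (s3,_)→(s4,1,+1)
state=s4 head=0 tape=1[_]11110   (s4,_)→(s3,0,-1)
state=s3 head=-1 tape=[1]011110   (s3,1)→(s3,1,+1)
state=s3 head=0 tape=1[0]11110   (s3,0)→(s0,_,0)
state=s0 head=0 tape=1[_]11110   (s0,_)→(s1,_,0)
state=s1 head=0 tape=1[_]11110   (s1,_)→(s4,1,0)
state=s4 head=0 tape=1[1]11110   (s4,1)→(s3,_,-1)
state=s3 head=-1 tape=[1]_11110   (s3,1)→(s3,1,+1)
state=s3 head=0 tape=1[_]11110   (s3,_)→(s4,1,+1)
state=s4 head=1 tape=11[1]1110   (s4,1)→(s3,_,-1)
state=s3 head=0 tape=1[1]_1110   (s3,1)→(s3,1,+1)
state=s3 head=1 tape=11[_]1110   (s3,_)→(s4,1,+1)
state=s4 head=2 tape=111[1]110   (s4,1)→(s3,_,-1)
state=s3 head=1 tape=11[1]_110   (s3,1)→(s3,1,+1)
state=s3 head=2 tape=111[_]110   (s3,_)→(s4,1,+1)
state=s4 head=3 tape=1111[1]10   (s4,1)→(s3,_,-1)
state=s3 head=2 tape=111[1]_10   (s3,1)→(s3,1,+1)
state=s3 head=3 tape=1111[_]10   (s3,_)→(s4,1,+1)
state=s4 head=4 tape=11111[1]0   (s4,1)→(s3,_,-1)
state=s3 head=3 tape=1111[1]_0   (s3,1)→(s3,1,+1)
state=s3 head=4 tape=11111[_]0   (s3,_)→(s4,1,+1)
state=s4 head=5 tape=111111[0]   (s4,0)→(s1,0,0)
state=s1 head=5 tape=111111[0]
No transition is defined for (s1, 0); M halts in state s1.

s1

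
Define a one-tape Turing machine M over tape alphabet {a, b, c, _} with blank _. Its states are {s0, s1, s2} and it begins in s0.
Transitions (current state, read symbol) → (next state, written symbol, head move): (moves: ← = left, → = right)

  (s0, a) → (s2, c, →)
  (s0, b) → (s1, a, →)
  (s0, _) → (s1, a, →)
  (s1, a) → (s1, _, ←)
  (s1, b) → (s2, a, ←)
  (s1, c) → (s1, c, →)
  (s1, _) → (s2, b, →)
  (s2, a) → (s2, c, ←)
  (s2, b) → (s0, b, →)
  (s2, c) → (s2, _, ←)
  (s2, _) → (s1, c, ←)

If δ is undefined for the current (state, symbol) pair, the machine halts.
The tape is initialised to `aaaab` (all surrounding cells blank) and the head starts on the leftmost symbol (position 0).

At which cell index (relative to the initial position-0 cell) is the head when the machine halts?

s0 | __[a]aaab   read a → write c, move →, go to s2
s2 | __c[a]aab   read a → write c, move ←, go to s2
s2 | __[c]caab   read c → write _, move ←, go to s2
s2 | _[_]_caab   read _ → write c, move ←, go to s1
s1 | [_]c_caab   read _ → write b, move →, go to s2
s2 | b[c]_caab   read c → write _, move ←, go to s2
s2 | [b]__caab   read b → write b, move →, go to s0
s0 | b[_]_caab   read _ → write a, move →, go to s1
s1 | ba[_]caab   read _ → write b, move →, go to s2
s2 | bab[c]aab   read c → write _, move ←, go to s2
s2 | ba[b]_aab   read b → write b, move →, go to s0
s0 | bab[_]aab   read _ → write a, move →, go to s1
s1 | baba[a]ab   read a → write _, move ←, go to s1
s1 | bab[a]_ab   read a → write _, move ←, go to s1
s1 | ba[b]__ab   read b → write a, move ←, go to s2
s2 | b[a]a__ab   read a → write c, move ←, go to s2
s2 | [b]ca__ab   read b → write b, move →, go to s0
s0 | b[c]a__ab
At halt the head is at cell -1.

-1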